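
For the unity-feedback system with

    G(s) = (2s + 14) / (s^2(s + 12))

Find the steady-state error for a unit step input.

e_ss = 0

G(s) has 2 poles at the origin.
This is a Type 2 system; for a step input the steady-state error is zero.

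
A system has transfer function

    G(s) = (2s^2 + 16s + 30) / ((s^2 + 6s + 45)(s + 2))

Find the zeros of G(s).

s = -5, -3

Set the numerator to zero: 2s^2 + 16s + 30 = 0, i.e. 2·(s^2 + 8s + 15) = 0.
Factoring: (s + 5)(s + 3) = 0.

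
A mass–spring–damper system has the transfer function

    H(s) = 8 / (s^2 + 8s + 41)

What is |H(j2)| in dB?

Substitute s = j2: numerator = 8, denominator = 37 + j16.
|H(j2)| = |8| / |37 + j16| = 8 / 40.311 ≈ 0.1985.
In decibels: 20·log₁₀(0.1985) ≈ -14.0 dB.

|H(j2)|_dB ≈ -14.0 dB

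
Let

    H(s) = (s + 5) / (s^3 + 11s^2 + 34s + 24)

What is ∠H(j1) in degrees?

∠H(j1) ≈ -57.19°

At s = j1: numerator = 5 + j1, denominator = 13 + j33.
∠H = ∠num − ∠den = 11.310° − (68.499°) = -57.19°.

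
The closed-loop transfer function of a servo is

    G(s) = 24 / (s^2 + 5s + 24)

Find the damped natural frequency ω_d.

ω_d ≈ 4.213 rad/s

Comparing s^2 + 5s + 24 to s^2 + 2ζωₙs + ωₙ²: ωₙ = √24 ≈ 4.899 rad/s and ζ = 5/(2·√24) ≈ 0.5103.
ζωₙ = 5/2 = 2.5, so ω_d = ωₙ√(1−ζ²) = √(ωₙ² − (ζωₙ)²) = √(24 − 2.5²) = √17.75 ≈ 4.213 rad/s.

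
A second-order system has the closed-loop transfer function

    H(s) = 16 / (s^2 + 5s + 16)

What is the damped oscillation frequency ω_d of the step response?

Comparing s^2 + 5s + 16 to s^2 + 2ζωₙs + ωₙ²: ωₙ = 4 rad/s and ζ = 5/(2·4) = 0.625.
ζωₙ = 5/2 = 2.5, so ω_d = ωₙ√(1−ζ²) = √(ωₙ² − (ζωₙ)²) = √(16 − 2.5²) = √9.75 ≈ 3.122 rad/s.

ω_d ≈ 3.122 rad/s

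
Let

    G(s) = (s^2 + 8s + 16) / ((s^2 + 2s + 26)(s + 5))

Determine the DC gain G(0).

G(0) = 8/65 ≈ 0.1231

Set s = 0: G(0) = (16) / (130) = 8/65.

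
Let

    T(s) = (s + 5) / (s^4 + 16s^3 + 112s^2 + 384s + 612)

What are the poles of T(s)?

s = -5 ± 3j, -3 ± 3j

The poles are the roots of the denominator s^4 + 16s^3 + 112s^2 + 384s + 612 = 0.
No real roots exist; factor into two real quadratics: (s^2 + 10s + 34)(s^2 + 6s + 18) = 0.
Each quadratic gives a conjugate pair via the quadratic formula.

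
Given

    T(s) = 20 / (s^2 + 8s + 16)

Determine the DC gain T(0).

T(0) = 5/4 ≈ 1.250

Set s = 0: T(0) = (20) / (16) = 5/4.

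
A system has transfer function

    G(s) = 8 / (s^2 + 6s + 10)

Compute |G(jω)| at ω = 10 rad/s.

|G(j10)| ≈ 0.07396

Substitute s = j10: numerator = 8, denominator = -90 + j60.
|G(j10)| = |8| / |-90 + j60| = 8 / 108.17 ≈ 0.07396.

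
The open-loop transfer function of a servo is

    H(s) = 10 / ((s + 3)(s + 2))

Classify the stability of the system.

stable

The poles can be read from the denominator factors: s = -3, -2.
Since all poles lie strictly in the left half-plane, the system is stable.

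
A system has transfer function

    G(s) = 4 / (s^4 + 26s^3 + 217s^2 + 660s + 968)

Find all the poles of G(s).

The poles are the roots of the denominator s^4 + 26s^3 + 217s^2 + 660s + 968 = 0.
Trying s = -11: the polynomial evaluates to 0, so (s + 11) is a factor.
Dividing out leaves s^3 + 15s^2 + 52s + 88 = 0.
This factors further as (s^2 + 4s + 8)(s + 11) = 0.

s = -2 + 2j, -2 - 2j, -11, -11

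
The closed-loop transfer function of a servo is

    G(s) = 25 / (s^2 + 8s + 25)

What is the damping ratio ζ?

Compare the denominator to the standard form s^2 + 2ζωₙs + ωₙ².
ωₙ² = 25, so ωₙ = 5 rad/s.
2ζωₙ = 8, so ζ = 8/(2·5) = 0.8.

ζ = 0.8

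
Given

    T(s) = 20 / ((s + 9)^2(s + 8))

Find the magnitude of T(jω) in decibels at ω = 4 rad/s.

|T(j4)|_dB ≈ -32.7 dB

Substitute s = j4: numerator = 20, denominator = 232 + j836.
|T(j4)| = |20| / |232 + j836| = 20 / 867.59 ≈ 0.02305.
In decibels: 20·log₁₀(0.02305) ≈ -32.7 dB.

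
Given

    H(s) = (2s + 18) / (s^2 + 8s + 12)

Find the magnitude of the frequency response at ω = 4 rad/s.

|H(j4)| ≈ 0.6108

Substitute s = j4: numerator = 18 + j8, denominator = -4 + j32.
|H(j4)| = |18 + j8| / |-4 + j32| = 19.698 / 32.249 ≈ 0.6108.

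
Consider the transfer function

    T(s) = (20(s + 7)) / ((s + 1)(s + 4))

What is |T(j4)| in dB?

|T(j4)|_dB ≈ 16.8 dB

Substitute s = j4: numerator = 140 + j80, denominator = -12 + j20.
|T(j4)| = |140 + j80| / |-12 + j20| = 161.25 / 23.324 ≈ 6.913.
In decibels: 20·log₁₀(6.913) ≈ 16.8 dB.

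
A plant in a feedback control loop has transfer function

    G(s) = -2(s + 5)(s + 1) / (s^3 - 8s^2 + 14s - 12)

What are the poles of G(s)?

The poles are the roots of the denominator s^3 - 8s^2 + 14s - 12 = 0.
Trying s = 6: the polynomial evaluates to 0, so (s - 6) is a factor.
Dividing out leaves s^2 - 2s + 2 = 0.
The quadratic formula then gives s = 1 ± 1j.

s = 1 + j, 1 - j, 6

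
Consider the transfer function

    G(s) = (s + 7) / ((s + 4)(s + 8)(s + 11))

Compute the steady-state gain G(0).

G(0) = 7/352 ≈ 0.01989

Set s = 0: G(0) = (7) / (352) = 7/352.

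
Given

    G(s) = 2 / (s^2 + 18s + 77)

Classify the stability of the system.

stable

The denominator s^2 + 18s + 77 factors as (s + 7)(s + 11), giving poles at s = -7, -11.
Since all poles lie strictly in the left half-plane, the system is stable.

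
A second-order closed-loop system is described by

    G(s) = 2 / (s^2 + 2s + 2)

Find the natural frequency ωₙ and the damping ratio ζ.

Compare the denominator to the standard form s^2 + 2ζωₙs + ωₙ².
ωₙ² = 2, so ωₙ = √2 ≈ 1.414 rad/s.
2ζωₙ = 2, so ζ = 2/(2·√2) ≈ 0.7071.

ωₙ ≈ 1.414 rad/s, ζ ≈ 0.7071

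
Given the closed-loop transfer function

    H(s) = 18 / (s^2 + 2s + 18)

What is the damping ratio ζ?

ζ ≈ 0.2357

Compare the denominator to the standard form s^2 + 2ζωₙs + ωₙ².
ωₙ² = 18, so ωₙ = √18 ≈ 4.243 rad/s.
2ζωₙ = 2, so ζ = 2/(2·√18) ≈ 0.2357.
With ζ = 0.2357 the response is underdamped.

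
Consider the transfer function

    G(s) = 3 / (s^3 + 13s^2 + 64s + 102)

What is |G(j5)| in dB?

|G(j5)|_dB ≈ -39.9 dB

Substitute s = j5: numerator = 3, denominator = -223 + j195.
|G(j5)| = |3| / |-223 + j195| = 3 / 296.23 ≈ 0.01013.
In decibels: 20·log₁₀(0.01013) ≈ -39.9 dB.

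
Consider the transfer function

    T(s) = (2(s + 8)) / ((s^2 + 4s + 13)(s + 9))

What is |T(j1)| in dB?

|T(j1)|_dB ≈ -17.0 dB

Substitute s = j1: numerator = 16 + j2, denominator = 104 + j48.
|T(j1)| = |16 + j2| / |104 + j48| = 16.125 / 114.54 ≈ 0.1408.
In decibels: 20·log₁₀(0.1408) ≈ -17.0 dB.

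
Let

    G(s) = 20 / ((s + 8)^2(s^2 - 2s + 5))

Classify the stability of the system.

The poles can be read from the denominator factors: s = -8, -8, 1 + 2j, 1 - 2j.
Since the pole(s) at s = 1 + 2j, 1 - 2j lie in the right half-plane, the system is unstable.

unstable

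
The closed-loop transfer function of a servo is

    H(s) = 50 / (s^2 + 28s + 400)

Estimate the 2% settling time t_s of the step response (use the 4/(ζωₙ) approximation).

t_s ≈ 0.2857 s

Comparing s^2 + 28s + 400 to s^2 + 2ζωₙs + ωₙ²: ωₙ = 20 rad/s and ζ = 28/(2·20) = 0.7.
ζωₙ = 28/2 = 14, so t_s ≈ 4/(ζωₙ) = 4/14 ≈ 0.2857 s.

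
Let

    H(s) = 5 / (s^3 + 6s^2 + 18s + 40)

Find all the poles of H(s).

s = -4, -1 ± 3j

The poles are the roots of the denominator s^3 + 6s^2 + 18s + 40 = 0.
Trying s = -4: the polynomial evaluates to 0, so (s + 4) is a factor.
Dividing out leaves s^2 + 2s + 10 = 0.
The quadratic formula then gives s = -1 ± 3j.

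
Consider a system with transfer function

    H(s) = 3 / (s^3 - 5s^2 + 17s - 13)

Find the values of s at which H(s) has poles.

s = 2 + 3j, 2 - 3j, 1

The poles are the roots of the denominator s^3 - 5s^2 + 17s - 13 = 0.
Trying s = 1: the polynomial evaluates to 0, so (s - 1) is a factor.
Dividing out leaves s^2 - 4s + 13 = 0.
The quadratic formula then gives s = 2 ± 3j.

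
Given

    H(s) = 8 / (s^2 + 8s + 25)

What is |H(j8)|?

Substitute s = j8: numerator = 8, denominator = -39 + j64.
|H(j8)| = |8| / |-39 + j64| = 8 / 74.947 ≈ 0.1067.

|H(j8)| ≈ 0.1067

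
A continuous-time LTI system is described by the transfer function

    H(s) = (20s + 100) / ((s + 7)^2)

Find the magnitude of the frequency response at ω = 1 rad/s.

|H(j1)| ≈ 2.040

Substitute s = j1: numerator = 100 + j20, denominator = 48 + j14.
|H(j1)| = |100 + j20| / |48 + j14| = 101.98 / 50 ≈ 2.040.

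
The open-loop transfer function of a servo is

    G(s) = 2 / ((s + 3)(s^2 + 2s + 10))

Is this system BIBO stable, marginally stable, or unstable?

stable

The poles can be read from the denominator factors: s = -3, -1 + 3j, -1 - 3j.
Since all poles lie strictly in the left half-plane, the system is stable.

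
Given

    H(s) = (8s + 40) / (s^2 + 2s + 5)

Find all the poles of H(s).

The poles are the roots of the denominator s^2 + 2s + 5 = 0.
Using the quadratic formula: s = (-2 ± √(-16))/2 = -1 ± 2j.

s = -1 ± 2j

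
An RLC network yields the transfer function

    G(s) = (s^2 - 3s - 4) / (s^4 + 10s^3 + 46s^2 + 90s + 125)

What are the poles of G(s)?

s = -4 + 3j, -4 - 3j, -1 + 2j, -1 - 2j

The poles are the roots of the denominator s^4 + 10s^3 + 46s^2 + 90s + 125 = 0.
No real roots exist; factor into two real quadratics: (s^2 + 8s + 25)(s^2 + 2s + 5) = 0.
Each quadratic gives a conjugate pair via the quadratic formula.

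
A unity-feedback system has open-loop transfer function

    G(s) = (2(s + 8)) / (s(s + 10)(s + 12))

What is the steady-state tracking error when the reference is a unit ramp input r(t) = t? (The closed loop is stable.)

G(s) has one pole at the origin.
This is a Type 1 system. Kv = lim_{s→0} s·G(s) = 16/120 = 2/15.
e_ss = 1/Kv = 1/(2/15) = 15/2 ≈ 7.500.

e_ss = 7.500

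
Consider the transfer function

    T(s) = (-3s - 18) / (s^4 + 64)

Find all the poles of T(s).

s = 2 + 2j, 2 - 2j, -2 + 2j, -2 - 2j

The poles are the roots of the denominator s^4 + 64 = 0.
No real roots exist; factor into two real quadratics: (s^2 - 4s + 8)(s^2 + 4s + 8) = 0.
Each quadratic gives a conjugate pair via the quadratic formula.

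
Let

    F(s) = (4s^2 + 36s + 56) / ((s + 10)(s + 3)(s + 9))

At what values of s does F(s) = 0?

s = -7, -2

Set the numerator to zero: 4s^2 + 36s + 56 = 0, i.e. 4·(s^2 + 9s + 14) = 0.
Factoring: (s + 7)(s + 2) = 0.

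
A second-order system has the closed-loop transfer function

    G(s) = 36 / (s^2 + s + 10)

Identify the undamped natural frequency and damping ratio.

ωₙ ≈ 3.162 rad/s, ζ ≈ 0.1581

Compare the denominator to the standard form s^2 + 2ζωₙs + ωₙ².
ωₙ² = 10, so ωₙ = √10 ≈ 3.162 rad/s.
2ζωₙ = 1, so ζ = 1/(2·√10) ≈ 0.1581.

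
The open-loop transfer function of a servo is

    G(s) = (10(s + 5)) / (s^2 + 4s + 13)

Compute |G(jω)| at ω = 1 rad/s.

|G(j1)| ≈ 4.031

Substitute s = j1: numerator = 50 + j10, denominator = 12 + j4.
|G(j1)| = |50 + j10| / |12 + j4| = 50.990 / 12.649 ≈ 4.031.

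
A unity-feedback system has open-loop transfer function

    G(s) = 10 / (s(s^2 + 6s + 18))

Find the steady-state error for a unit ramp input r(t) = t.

G(s) has one pole at the origin.
This is a Type 1 system. Kv = lim_{s→0} s·G(s) = 10/18 = 5/9.
e_ss = 1/Kv = 1/(5/9) = 9/5 ≈ 1.800.

e_ss = 1.800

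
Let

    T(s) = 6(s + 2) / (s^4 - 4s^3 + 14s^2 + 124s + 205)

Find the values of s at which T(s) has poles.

s = 4 ± 5j, -2 ± j

The poles are the roots of the denominator s^4 - 4s^3 + 14s^2 + 124s + 205 = 0.
No real roots exist; factor into two real quadratics: (s^2 - 8s + 41)(s^2 + 4s + 5) = 0.
Each quadratic gives a conjugate pair via the quadratic formula.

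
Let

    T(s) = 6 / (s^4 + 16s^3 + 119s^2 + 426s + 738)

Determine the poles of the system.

The poles are the roots of the denominator s^4 + 16s^3 + 119s^2 + 426s + 738 = 0.
No real roots exist; factor into two real quadratics: (s^2 + 10s + 41)(s^2 + 6s + 18) = 0.
Each quadratic gives a conjugate pair via the quadratic formula.

s = -5 ± 4j, -3 ± 3j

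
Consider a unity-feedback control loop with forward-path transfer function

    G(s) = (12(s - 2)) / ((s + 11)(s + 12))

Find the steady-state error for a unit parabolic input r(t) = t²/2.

e_ss = ∞

G(s) has no poles at the origin.
This is a Type 0 system; Ka = lim_{s→0} s^2·G(s) = 0, so the steady-state error for a parabola input is infinite.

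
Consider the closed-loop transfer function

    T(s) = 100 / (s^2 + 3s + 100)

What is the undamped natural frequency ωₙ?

ωₙ = 10 rad/s

Compare the denominator to the standard form s^2 + 2ζωₙs + ωₙ².
ωₙ² = 100, so ωₙ = 10 rad/s.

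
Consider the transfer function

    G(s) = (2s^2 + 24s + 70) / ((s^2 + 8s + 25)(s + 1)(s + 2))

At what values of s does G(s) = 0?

s = -5, -7

Set the numerator to zero: 2s^2 + 24s + 70 = 0, i.e. 2·(s^2 + 12s + 35) = 0.
Factoring: (s + 5)(s + 7) = 0.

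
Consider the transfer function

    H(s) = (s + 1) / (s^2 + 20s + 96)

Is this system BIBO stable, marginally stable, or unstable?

The denominator s^2 + 20s + 96 factors as (s + 12)(s + 8), giving poles at s = -12, -8.
Since all poles lie strictly in the left half-plane, the system is stable.

stable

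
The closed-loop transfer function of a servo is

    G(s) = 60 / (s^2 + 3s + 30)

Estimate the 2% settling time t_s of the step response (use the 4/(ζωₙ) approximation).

t_s ≈ 2.667 s

Comparing s^2 + 3s + 30 to s^2 + 2ζωₙs + ωₙ²: ωₙ = √30 ≈ 5.477 rad/s and ζ = 3/(2·√30) ≈ 0.2739.
ζωₙ = 3/2 = 1.5, so t_s ≈ 4/(ζωₙ) = 4/1.5 ≈ 2.667 s.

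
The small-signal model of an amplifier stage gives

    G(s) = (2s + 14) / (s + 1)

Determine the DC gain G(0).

G(0) = 14

Set s = 0: G(0) = (14) / (1) = 14.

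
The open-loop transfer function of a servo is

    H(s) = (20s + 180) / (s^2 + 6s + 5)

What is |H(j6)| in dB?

Substitute s = j6: numerator = 180 + j120, denominator = -31 + j36.
|H(j6)| = |180 + j120| / |-31 + j36| = 216.33 / 47.508 ≈ 4.554.
In decibels: 20·log₁₀(4.554) ≈ 13.2 dB.

|H(j6)|_dB ≈ 13.2 dB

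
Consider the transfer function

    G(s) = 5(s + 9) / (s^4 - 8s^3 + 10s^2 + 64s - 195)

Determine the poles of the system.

s = 3 + 2j, 3 - 2j, 5, -3

The poles are the roots of the denominator s^4 - 8s^3 + 10s^2 + 64s - 195 = 0.
Trying s = 5: the polynomial evaluates to 0, so (s - 5) is a factor.
Dividing out leaves s^3 - 3s^2 - 5s + 39 = 0.
This factors further as (s^2 - 6s + 13)(s + 3) = 0.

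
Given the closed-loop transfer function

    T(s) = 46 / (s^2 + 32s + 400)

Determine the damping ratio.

Compare the denominator to the standard form s^2 + 2ζωₙs + ωₙ².
ωₙ² = 400, so ωₙ = 20 rad/s.
2ζωₙ = 32, so ζ = 32/(2·20) = 0.8.

ζ = 0.8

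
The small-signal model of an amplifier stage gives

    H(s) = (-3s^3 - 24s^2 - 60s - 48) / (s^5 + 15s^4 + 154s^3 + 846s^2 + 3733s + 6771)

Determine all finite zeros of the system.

s = -2, -2, -4

Set the numerator to zero: -3s^3 - 24s^2 - 60s - 48 = 0, i.e. -3·(s^3 + 8s^2 + 20s + 16) = 0.
Factoring: (s + 2)^2(s + 4) = 0.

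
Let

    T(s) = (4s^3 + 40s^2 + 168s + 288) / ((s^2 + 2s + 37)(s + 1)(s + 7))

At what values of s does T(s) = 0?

Set the numerator to zero: 4s^3 + 40s^2 + 168s + 288 = 0, i.e. 4·(s^3 + 10s^2 + 42s + 72) = 0.
Factoring: (s + 4)(s^2 + 6s + 18) = 0.

s = -4, -3 ± 3j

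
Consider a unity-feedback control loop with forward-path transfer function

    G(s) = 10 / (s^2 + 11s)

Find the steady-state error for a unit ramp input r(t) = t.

e_ss = 1.100

G(s) has one pole at the origin.
This is a Type 1 system. Kv = lim_{s→0} s·G(s) = 10/11.
e_ss = 1/Kv = 1/(10/11) = 11/10 ≈ 1.100.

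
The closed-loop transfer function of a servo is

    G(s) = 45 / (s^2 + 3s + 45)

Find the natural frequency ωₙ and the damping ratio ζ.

ωₙ ≈ 6.708 rad/s, ζ ≈ 0.2236

Compare the denominator to the standard form s^2 + 2ζωₙs + ωₙ².
ωₙ² = 45, so ωₙ = √45 ≈ 6.708 rad/s.
2ζωₙ = 3, so ζ = 3/(2·√45) ≈ 0.2236.
With ζ = 0.2236 the response is underdamped.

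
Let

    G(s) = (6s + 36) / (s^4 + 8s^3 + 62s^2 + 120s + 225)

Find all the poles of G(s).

The poles are the roots of the denominator s^4 + 8s^3 + 62s^2 + 120s + 225 = 0.
No real roots exist; factor into two real quadratics: (s^2 + 2s + 5)(s^2 + 6s + 45) = 0.
Each quadratic gives a conjugate pair via the quadratic formula.

s = -1 ± 2j, -3 ± 6j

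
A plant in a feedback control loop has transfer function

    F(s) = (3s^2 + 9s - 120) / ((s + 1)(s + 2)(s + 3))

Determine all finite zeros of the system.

Set the numerator to zero: 3s^2 + 9s - 120 = 0, i.e. 3·(s^2 + 3s - 40) = 0.
Factoring: (s - 5)(s + 8) = 0.

s = 5, -8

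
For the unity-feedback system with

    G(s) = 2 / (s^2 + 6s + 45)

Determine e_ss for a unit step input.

G(s) has no poles at the origin.
This is a Type 0 system. Kp = lim_{s→0} G(s) = 2/45.
e_ss = 1/(1 + Kp) = 1/(1 + 2/45) = 45/47 ≈ 0.9574.

e_ss = 0.9574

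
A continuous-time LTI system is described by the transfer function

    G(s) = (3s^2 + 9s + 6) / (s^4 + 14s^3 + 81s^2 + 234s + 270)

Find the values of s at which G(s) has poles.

The poles are the roots of the denominator s^4 + 14s^3 + 81s^2 + 234s + 270 = 0.
Trying s = -5: the polynomial evaluates to 0, so (s + 5) is a factor.
Dividing out leaves s^3 + 9s^2 + 36s + 54 = 0.
This factors further as (s^2 + 6s + 18)(s + 3) = 0.

s = -3 + 3j, -3 - 3j, -5, -3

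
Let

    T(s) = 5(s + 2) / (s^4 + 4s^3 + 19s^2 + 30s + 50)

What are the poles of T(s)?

The poles are the roots of the denominator s^4 + 4s^3 + 19s^2 + 30s + 50 = 0.
No real roots exist; factor into two real quadratics: (s^2 + 2s + 10)(s^2 + 2s + 5) = 0.
Each quadratic gives a conjugate pair via the quadratic formula.

s = -1 + 3j, -1 - 3j, -1 + 2j, -1 - 2j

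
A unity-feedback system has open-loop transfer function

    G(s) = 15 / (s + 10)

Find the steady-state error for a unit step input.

e_ss = 0.4000

G(s) has no poles at the origin.
This is a Type 0 system. Kp = lim_{s→0} G(s) = 15/10 = 3/2.
e_ss = 1/(1 + Kp) = 1/(1 + 3/2) = 2/5 ≈ 0.4000.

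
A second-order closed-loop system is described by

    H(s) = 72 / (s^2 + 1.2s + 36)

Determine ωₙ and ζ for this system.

ωₙ = 6 rad/s, ζ = 0.1

Compare the denominator to the standard form s^2 + 2ζωₙs + ωₙ².
ωₙ² = 36, so ωₙ = 6 rad/s.
2ζωₙ = 1.2, so ζ = 1.2/(2·6) = 0.1.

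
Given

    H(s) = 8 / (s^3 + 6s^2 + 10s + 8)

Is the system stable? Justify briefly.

stable

The denominator s^3 + 6s^2 + 10s + 8 factors as (s + 4)(s^2 + 2s + 2), giving poles at s = -4, -1 ± j.
Since all poles lie strictly in the left half-plane, the system is stable.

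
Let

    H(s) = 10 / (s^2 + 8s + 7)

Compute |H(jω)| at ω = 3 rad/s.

|H(j3)| ≈ 0.4152

Substitute s = j3: numerator = 10, denominator = -2 + j24.
|H(j3)| = |10| / |-2 + j24| = 10 / 24.083 ≈ 0.4152.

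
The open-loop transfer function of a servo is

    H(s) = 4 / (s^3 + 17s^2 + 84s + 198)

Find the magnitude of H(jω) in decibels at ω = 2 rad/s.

|H(j2)|_dB ≈ -34.2 dB

Substitute s = j2: numerator = 4, denominator = 130 + j160.
|H(j2)| = |4| / |130 + j160| = 4 / 206.16 ≈ 0.01940.
In decibels: 20·log₁₀(0.01940) ≈ -34.2 dB.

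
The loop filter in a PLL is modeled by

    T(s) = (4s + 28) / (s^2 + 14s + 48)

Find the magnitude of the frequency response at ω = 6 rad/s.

|T(j6)| ≈ 0.4346

Substitute s = j6: numerator = 28 + j24, denominator = 12 + j84.
|T(j6)| = |28 + j24| / |12 + j84| = 36.878 / 84.853 ≈ 0.4346.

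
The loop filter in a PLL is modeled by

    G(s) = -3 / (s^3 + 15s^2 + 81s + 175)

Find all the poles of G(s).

s = -4 ± 3j, -7

The poles are the roots of the denominator s^3 + 15s^2 + 81s + 175 = 0.
Trying s = -7: the polynomial evaluates to 0, so (s + 7) is a factor.
Dividing out leaves s^2 + 8s + 25 = 0.
The quadratic formula then gives s = -4 ± 3j.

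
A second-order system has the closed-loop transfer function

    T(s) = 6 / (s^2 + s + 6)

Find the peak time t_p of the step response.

t_p ≈ 1.310 s

Comparing s^2 + s + 6 to s^2 + 2ζωₙs + ωₙ²: ωₙ = √6 ≈ 2.449 rad/s and ζ = 1/(2·√6) ≈ 0.2041.
ζωₙ = 1/2 = 0.5, so ω_d = ωₙ√(1−ζ²) = √(ωₙ² − (ζωₙ)²) = √(6 − 0.5²) = √5.75 ≈ 2.398 rad/s.
t_p = π/ω_d = π/2.398 ≈ 1.310 s.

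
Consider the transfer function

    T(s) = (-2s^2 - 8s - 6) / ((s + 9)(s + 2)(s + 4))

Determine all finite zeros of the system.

Set the numerator to zero: -2s^2 - 8s - 6 = 0, i.e. -2·(s^2 + 4s + 3) = 0.
Factoring: (s + 1)(s + 3) = 0.

s = -1, -3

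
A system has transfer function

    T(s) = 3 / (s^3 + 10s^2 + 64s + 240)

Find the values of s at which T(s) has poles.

s = -2 ± 6j, -6

The poles are the roots of the denominator s^3 + 10s^2 + 64s + 240 = 0.
Trying s = -6: the polynomial evaluates to 0, so (s + 6) is a factor.
Dividing out leaves s^2 + 4s + 40 = 0.
The quadratic formula then gives s = -2 ± 6j.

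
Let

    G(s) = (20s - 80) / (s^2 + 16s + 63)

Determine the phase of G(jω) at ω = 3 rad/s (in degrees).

At s = j3: numerator = -80 + j60, denominator = 54 + j48.
∠G = ∠num − ∠den = 143.13° − (41.634°) = 101.5°.

∠G(j3) ≈ 101.5°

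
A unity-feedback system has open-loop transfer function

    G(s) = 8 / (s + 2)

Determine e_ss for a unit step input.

G(s) has no poles at the origin.
This is a Type 0 system. Kp = lim_{s→0} G(s) = 8/2 = 4.
e_ss = 1/(1 + Kp) = 1/(1 + 4) = 1/5 ≈ 0.2000.

e_ss = 0.2000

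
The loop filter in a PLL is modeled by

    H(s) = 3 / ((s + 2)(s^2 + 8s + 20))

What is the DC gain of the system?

At s = 0 each factor (s + a) contributes a and each (s^2 + bs + c) contributes c.
H(0) = 3·1 / ((2) · (20)) = 3/40 = 3/40.

H(0) = 3/40 ≈ 0.07500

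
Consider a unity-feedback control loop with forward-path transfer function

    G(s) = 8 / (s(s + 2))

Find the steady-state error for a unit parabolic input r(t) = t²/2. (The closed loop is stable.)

e_ss = ∞

G(s) has one pole at the origin.
This is a Type 1 system; Ka = lim_{s→0} s^2·G(s) = 0, so the steady-state error for a parabola input is infinite.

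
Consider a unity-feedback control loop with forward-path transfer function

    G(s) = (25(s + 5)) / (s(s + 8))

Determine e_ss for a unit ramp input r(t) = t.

G(s) has one pole at the origin.
This is a Type 1 system. Kv = lim_{s→0} s·G(s) = 125/8.
e_ss = 1/Kv = 1/(125/8) = 8/125 ≈ 0.06400.

e_ss = 0.06400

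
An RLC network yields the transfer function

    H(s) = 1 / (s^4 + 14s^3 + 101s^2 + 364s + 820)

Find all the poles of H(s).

The poles are the roots of the denominator s^4 + 14s^3 + 101s^2 + 364s + 820 = 0.
No real roots exist; factor into two real quadratics: (s^2 + 4s + 20)(s^2 + 10s + 41) = 0.
Each quadratic gives a conjugate pair via the quadratic formula.

s = -2 + 4j, -2 - 4j, -5 + 4j, -5 - 4j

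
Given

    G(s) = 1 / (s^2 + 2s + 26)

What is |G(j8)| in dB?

Substitute s = j8: numerator = 1, denominator = -38 + j16.
|G(j8)| = |1| / |-38 + j16| = 1 / 41.231 ≈ 0.02425.
In decibels: 20·log₁₀(0.02425) ≈ -32.3 dB.

|G(j8)|_dB ≈ -32.3 dB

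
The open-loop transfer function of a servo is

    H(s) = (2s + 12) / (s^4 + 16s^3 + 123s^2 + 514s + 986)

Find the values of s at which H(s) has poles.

s = -3 + 5j, -3 - 5j, -5 + 2j, -5 - 2j

The poles are the roots of the denominator s^4 + 16s^3 + 123s^2 + 514s + 986 = 0.
No real roots exist; factor into two real quadratics: (s^2 + 6s + 34)(s^2 + 10s + 29) = 0.
Each quadratic gives a conjugate pair via the quadratic formula.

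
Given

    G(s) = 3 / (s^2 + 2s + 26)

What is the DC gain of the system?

At s = 0 each factor (s + a) contributes a and each (s^2 + bs + c) contributes c.
G(0) = 3·1 / ((26)) = 3/26 = 3/26.

G(0) = 3/26 ≈ 0.1154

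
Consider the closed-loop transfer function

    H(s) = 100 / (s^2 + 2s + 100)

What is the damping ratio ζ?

ζ = 0.1

Compare the denominator to the standard form s^2 + 2ζωₙs + ωₙ².
ωₙ² = 100, so ωₙ = 10 rad/s.
2ζωₙ = 2, so ζ = 2/(2·10) = 0.1.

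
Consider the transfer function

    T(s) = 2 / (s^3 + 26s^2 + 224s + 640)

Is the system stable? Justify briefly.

stable

The denominator s^3 + 26s^2 + 224s + 640 factors as (s + 8)^2(s + 10), giving poles at s = -8, -10, -8.
Since all poles lie strictly in the left half-plane, the system is stable.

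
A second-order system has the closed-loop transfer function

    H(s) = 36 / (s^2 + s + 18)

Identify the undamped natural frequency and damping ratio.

Compare the denominator to the standard form s^2 + 2ζωₙs + ωₙ².
ωₙ² = 18, so ωₙ = √18 ≈ 4.243 rad/s.
2ζωₙ = 1, so ζ = 1/(2·√18) ≈ 0.1179.

ωₙ ≈ 4.243 rad/s, ζ ≈ 0.1179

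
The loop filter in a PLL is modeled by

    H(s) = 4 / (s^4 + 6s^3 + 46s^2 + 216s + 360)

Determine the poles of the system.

The poles are the roots of the denominator s^4 + 6s^3 + 46s^2 + 216s + 360 = 0.
No real roots exist; factor into two real quadratics: (s^2 + 6s + 10)(s^2 + 36) = 0.
Each quadratic gives a conjugate pair via the quadratic formula.

s = -3 + j, -3 - j, 6j, -6j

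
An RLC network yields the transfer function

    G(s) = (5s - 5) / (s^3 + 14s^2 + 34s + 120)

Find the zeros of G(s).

s = 1

Set the numerator to zero: 5s - 5 = 0, i.e. 5·(s - 1) = 0.
So s = 1.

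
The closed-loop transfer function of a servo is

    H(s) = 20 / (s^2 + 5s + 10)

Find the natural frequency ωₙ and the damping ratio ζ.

ωₙ ≈ 3.162 rad/s, ζ ≈ 0.7906

Compare the denominator to the standard form s^2 + 2ζωₙs + ωₙ².
ωₙ² = 10, so ωₙ = √10 ≈ 3.162 rad/s.
2ζωₙ = 5, so ζ = 5/(2·√10) ≈ 0.7906.
With ζ = 0.7906 the response is underdamped.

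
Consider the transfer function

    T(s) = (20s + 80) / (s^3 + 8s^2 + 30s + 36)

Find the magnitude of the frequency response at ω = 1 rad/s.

|T(j1)| ≈ 2.046

Substitute s = j1: numerator = 80 + j20, denominator = 28 + j29.
|T(j1)| = |80 + j20| / |28 + j29| = 82.462 / 40.311 ≈ 2.046.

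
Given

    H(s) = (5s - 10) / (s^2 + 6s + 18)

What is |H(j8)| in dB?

|H(j8)|_dB ≈ -4.15 dB

Substitute s = j8: numerator = -10 + j40, denominator = -46 + j48.
|H(j8)| = |-10 + j40| / |-46 + j48| = 41.231 / 66.483 ≈ 0.6202.
In decibels: 20·log₁₀(0.6202) ≈ -4.15 dB.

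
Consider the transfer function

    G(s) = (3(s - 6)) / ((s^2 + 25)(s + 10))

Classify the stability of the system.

marginally stable

The poles can be read from the denominator factors: s = ±5j, -10.
Since the simple pole(s) at s = 5j, -5j lie on the jω-axis with none in the right half-plane, the system is marginally stable.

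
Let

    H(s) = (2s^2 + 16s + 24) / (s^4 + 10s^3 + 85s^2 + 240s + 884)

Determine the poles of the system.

s = -4 ± 6j, -1 ± 4j

The poles are the roots of the denominator s^4 + 10s^3 + 85s^2 + 240s + 884 = 0.
No real roots exist; factor into two real quadratics: (s^2 + 8s + 52)(s^2 + 2s + 17) = 0.
Each quadratic gives a conjugate pair via the quadratic formula.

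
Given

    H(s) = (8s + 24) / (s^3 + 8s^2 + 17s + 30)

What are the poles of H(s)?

s = -1 ± 2j, -6

The poles are the roots of the denominator s^3 + 8s^2 + 17s + 30 = 0.
Trying s = -6: the polynomial evaluates to 0, so (s + 6) is a factor.
Dividing out leaves s^2 + 2s + 5 = 0.
The quadratic formula then gives s = -1 ± 2j.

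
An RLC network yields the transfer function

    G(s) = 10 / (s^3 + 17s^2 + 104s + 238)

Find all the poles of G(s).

s = -7, -5 + 3j, -5 - 3j

The poles are the roots of the denominator s^3 + 17s^2 + 104s + 238 = 0.
Trying s = -7: the polynomial evaluates to 0, so (s + 7) is a factor.
Dividing out leaves s^2 + 10s + 34 = 0.
The quadratic formula then gives s = -5 ± 3j.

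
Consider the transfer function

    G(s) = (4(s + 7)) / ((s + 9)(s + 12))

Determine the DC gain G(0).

At s = 0 each factor (s + a) contributes a and each (s^2 + bs + c) contributes c.
G(0) = 4·(7) / ((9) · (12)) = 28/108 = 7/27.

G(0) = 7/27 ≈ 0.2593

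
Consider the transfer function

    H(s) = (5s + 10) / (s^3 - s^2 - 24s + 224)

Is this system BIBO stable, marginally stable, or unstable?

unstable

The denominator s^3 - s^2 - 24s + 224 factors as (s^2 - 8s + 32)(s + 7), giving poles at s = 4 ± 4j, -7.
Since the pole(s) at s = 4 + 4j, 4 - 4j lie in the right half-plane, the system is unstable.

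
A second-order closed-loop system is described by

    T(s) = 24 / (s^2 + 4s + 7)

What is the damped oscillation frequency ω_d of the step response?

ω_d ≈ 1.732 rad/s

Comparing s^2 + 4s + 7 to s^2 + 2ζωₙs + ωₙ²: ωₙ = √7 ≈ 2.646 rad/s and ζ = 4/(2·√7) ≈ 0.7559.
ζωₙ = 4/2 = 2, so ω_d = ωₙ√(1−ζ²) = √(ωₙ² − (ζωₙ)²) = √(7 − 2²) = √3 ≈ 1.732 rad/s.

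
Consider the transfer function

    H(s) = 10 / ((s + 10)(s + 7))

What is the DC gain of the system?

H(0) = 1/7 ≈ 0.1429

At s = 0 each factor (s + a) contributes a and each (s^2 + bs + c) contributes c.
H(0) = 10·1 / ((10) · (7)) = 10/70 = 1/7.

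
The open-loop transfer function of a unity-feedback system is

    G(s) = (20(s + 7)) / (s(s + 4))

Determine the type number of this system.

The denominator has 1 factor of s at the origin (free integrator), so this is a Type 1 system.

Type 1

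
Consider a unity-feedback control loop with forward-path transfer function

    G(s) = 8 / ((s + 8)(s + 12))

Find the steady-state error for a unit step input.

G(s) has no poles at the origin.
This is a Type 0 system. Kp = lim_{s→0} G(s) = 8/96 = 1/12.
e_ss = 1/(1 + Kp) = 1/(1 + 1/12) = 12/13 ≈ 0.9231.

e_ss = 0.9231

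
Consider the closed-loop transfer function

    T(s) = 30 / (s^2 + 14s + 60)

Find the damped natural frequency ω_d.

Comparing s^2 + 14s + 60 to s^2 + 2ζωₙs + ωₙ²: ωₙ = √60 ≈ 7.746 rad/s and ζ = 14/(2·√60) ≈ 0.9037.
ζωₙ = 14/2 = 7, so ω_d = ωₙ√(1−ζ²) = √(ωₙ² − (ζωₙ)²) = √(60 − 7²) = √11 ≈ 3.317 rad/s.

ω_d ≈ 3.317 rad/s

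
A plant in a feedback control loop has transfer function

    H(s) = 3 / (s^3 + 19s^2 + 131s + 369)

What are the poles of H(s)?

s = -5 ± 4j, -9

The poles are the roots of the denominator s^3 + 19s^2 + 131s + 369 = 0.
Trying s = -9: the polynomial evaluates to 0, so (s + 9) is a factor.
Dividing out leaves s^2 + 10s + 41 = 0.
The quadratic formula then gives s = -5 ± 4j.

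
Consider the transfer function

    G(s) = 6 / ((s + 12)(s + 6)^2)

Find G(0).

G(0) = 1/72 ≈ 0.01389

Set s = 0: G(0) = (6) / (432) = 1/72.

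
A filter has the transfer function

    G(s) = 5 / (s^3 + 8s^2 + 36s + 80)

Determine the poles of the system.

The poles are the roots of the denominator s^3 + 8s^2 + 36s + 80 = 0.
Trying s = -4: the polynomial evaluates to 0, so (s + 4) is a factor.
Dividing out leaves s^2 + 4s + 20 = 0.
The quadratic formula then gives s = -2 ± 4j.

s = -4, -2 + 4j, -2 - 4j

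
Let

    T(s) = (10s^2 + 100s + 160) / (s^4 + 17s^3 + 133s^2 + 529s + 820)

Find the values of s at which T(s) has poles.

s = -4 + 5j, -4 - 5j, -5, -4

The poles are the roots of the denominator s^4 + 17s^3 + 133s^2 + 529s + 820 = 0.
Trying s = -5: the polynomial evaluates to 0, so (s + 5) is a factor.
Dividing out leaves s^3 + 12s^2 + 73s + 164 = 0.
This factors further as (s^2 + 8s + 41)(s + 4) = 0.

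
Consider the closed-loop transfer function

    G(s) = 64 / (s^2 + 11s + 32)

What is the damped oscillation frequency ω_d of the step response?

ω_d ≈ 1.323 rad/s

Comparing s^2 + 11s + 32 to s^2 + 2ζωₙs + ωₙ²: ωₙ = √32 ≈ 5.657 rad/s and ζ = 11/(2·√32) ≈ 0.9723.
ζωₙ = 11/2 = 5.5, so ω_d = ωₙ√(1−ζ²) = √(ωₙ² − (ζωₙ)²) = √(32 − 5.5²) = √1.75 ≈ 1.323 rad/s.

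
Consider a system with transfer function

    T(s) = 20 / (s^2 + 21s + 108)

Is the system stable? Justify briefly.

stable

The denominator s^2 + 21s + 108 factors as (s + 9)(s + 12), giving poles at s = -9, -12.
Since all poles lie strictly in the left half-plane, the system is stable.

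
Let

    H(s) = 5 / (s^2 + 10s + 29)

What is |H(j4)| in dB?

|H(j4)|_dB ≈ -18.5 dB

Substitute s = j4: numerator = 5, denominator = 13 + j40.
|H(j4)| = |5| / |13 + j40| = 5 / 42.059 ≈ 0.1189.
In decibels: 20·log₁₀(0.1189) ≈ -18.5 dB.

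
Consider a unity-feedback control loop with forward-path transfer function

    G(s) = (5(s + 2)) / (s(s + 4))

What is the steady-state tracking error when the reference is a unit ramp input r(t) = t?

e_ss = 0.4000

G(s) has one pole at the origin.
This is a Type 1 system. Kv = lim_{s→0} s·G(s) = 10/4 = 5/2.
e_ss = 1/Kv = 1/(5/2) = 2/5 ≈ 0.4000.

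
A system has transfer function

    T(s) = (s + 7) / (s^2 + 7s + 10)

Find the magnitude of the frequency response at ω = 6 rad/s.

|T(j6)| ≈ 0.1866

Substitute s = j6: numerator = 7 + j6, denominator = -26 + j42.
|T(j6)| = |7 + j6| / |-26 + j42| = 9.2195 / 49.396 ≈ 0.1866.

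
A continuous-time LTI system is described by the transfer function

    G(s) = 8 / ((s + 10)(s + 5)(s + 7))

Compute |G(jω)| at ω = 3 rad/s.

Substitute s = j3: numerator = 8, denominator = 152 + j438.
|G(j3)| = |8| / |152 + j438| = 8 / 463.62 ≈ 0.01726.

|G(j3)| ≈ 0.01726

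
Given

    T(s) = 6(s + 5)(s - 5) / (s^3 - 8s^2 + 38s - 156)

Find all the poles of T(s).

s = 1 + 5j, 1 - 5j, 6

The poles are the roots of the denominator s^3 - 8s^2 + 38s - 156 = 0.
Trying s = 6: the polynomial evaluates to 0, so (s - 6) is a factor.
Dividing out leaves s^2 - 2s + 26 = 0.
The quadratic formula then gives s = 1 ± 5j.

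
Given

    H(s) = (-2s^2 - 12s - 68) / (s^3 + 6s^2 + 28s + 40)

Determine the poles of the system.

s = -2 ± 4j, -2

The poles are the roots of the denominator s^3 + 6s^2 + 28s + 40 = 0.
Trying s = -2: the polynomial evaluates to 0, so (s + 2) is a factor.
Dividing out leaves s^2 + 4s + 20 = 0.
The quadratic formula then gives s = -2 ± 4j.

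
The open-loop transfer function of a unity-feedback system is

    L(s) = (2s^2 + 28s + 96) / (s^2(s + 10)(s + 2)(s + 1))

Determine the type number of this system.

The denominator has 2 factors of s at the origin (free integrators), so this is a Type 2 system.

Type 2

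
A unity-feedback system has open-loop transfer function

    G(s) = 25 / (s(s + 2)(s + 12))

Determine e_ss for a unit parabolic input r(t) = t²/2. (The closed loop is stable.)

e_ss = ∞

G(s) has one pole at the origin.
This is a Type 1 system; Ka = lim_{s→0} s^2·G(s) = 0, so the steady-state error for a parabola input is infinite.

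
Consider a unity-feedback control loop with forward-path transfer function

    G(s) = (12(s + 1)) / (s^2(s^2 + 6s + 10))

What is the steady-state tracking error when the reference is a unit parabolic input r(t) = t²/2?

G(s) has 2 poles at the origin.
This is a Type 2 system. Ka = lim_{s→0} s^2·G(s) = 12/10 = 6/5.
e_ss = 1/Ka = 1/(6/5) = 5/6 ≈ 0.8333.

e_ss = 0.8333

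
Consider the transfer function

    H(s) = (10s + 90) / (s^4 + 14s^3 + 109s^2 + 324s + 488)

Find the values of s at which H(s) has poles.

s = -2 + 2j, -2 - 2j, -5 + 6j, -5 - 6j

The poles are the roots of the denominator s^4 + 14s^3 + 109s^2 + 324s + 488 = 0.
No real roots exist; factor into two real quadratics: (s^2 + 4s + 8)(s^2 + 10s + 61) = 0.
Each quadratic gives a conjugate pair via the quadratic formula.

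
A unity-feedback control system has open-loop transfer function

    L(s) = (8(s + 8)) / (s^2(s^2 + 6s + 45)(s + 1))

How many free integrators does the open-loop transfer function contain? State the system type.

The denominator has 2 factors of s at the origin (free integrators), so this is a Type 2 system.

Type 2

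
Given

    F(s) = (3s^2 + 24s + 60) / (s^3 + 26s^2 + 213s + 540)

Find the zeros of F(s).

s = -4 + 2j, -4 - 2j

Set the numerator to zero: 3s^2 + 24s + 60 = 0, i.e. 3·(s^2 + 8s + 20) = 0.
Factoring: (s^2 + 8s + 20) = 0.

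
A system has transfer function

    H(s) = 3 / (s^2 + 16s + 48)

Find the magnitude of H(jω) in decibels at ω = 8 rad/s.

|H(j8)|_dB ≈ -32.7 dB

Substitute s = j8: numerator = 3, denominator = -16 + j128.
|H(j8)| = |3| / |-16 + j128| = 3 / 129.00 ≈ 0.02326.
In decibels: 20·log₁₀(0.02326) ≈ -32.7 dB.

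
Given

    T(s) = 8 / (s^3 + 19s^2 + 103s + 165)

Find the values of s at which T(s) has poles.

s = -3, -11, -5

The poles are the roots of the denominator s^3 + 19s^2 + 103s + 165 = 0.
Trying s = -3: the polynomial evaluates to 0, so (s + 3) is a factor.
Dividing out leaves s^2 + 16s + 55 = 0.
Factoring the quadratic: (s + 11)(s + 5) = 0.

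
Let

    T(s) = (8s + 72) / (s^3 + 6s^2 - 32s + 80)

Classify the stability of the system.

unstable

The denominator s^3 + 6s^2 - 32s + 80 factors as (s + 10)(s^2 - 4s + 8), giving poles at s = -10, 2 + 2j, 2 - 2j.
Since the pole(s) at s = 2 + 2j, 2 - 2j lie in the right half-plane, the system is unstable.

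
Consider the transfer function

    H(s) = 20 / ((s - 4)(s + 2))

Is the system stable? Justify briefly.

The poles can be read from the denominator factors: s = 4, -2.
Since the pole(s) at s = 4 lie in the right half-plane, the system is unstable.

unstable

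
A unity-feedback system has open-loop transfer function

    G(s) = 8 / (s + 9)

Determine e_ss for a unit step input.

G(s) has no poles at the origin.
This is a Type 0 system. Kp = lim_{s→0} G(s) = 8/9.
e_ss = 1/(1 + Kp) = 1/(1 + 8/9) = 9/17 ≈ 0.5294.

e_ss = 0.5294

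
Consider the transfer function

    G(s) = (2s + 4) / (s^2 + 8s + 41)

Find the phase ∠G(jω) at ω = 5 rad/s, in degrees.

At s = j5: numerator = 4 + j10, denominator = 16 + j40.
∠G = ∠num − ∠den = 68.199° − (68.199°) = 0°.

∠G(j5) ≈ 0°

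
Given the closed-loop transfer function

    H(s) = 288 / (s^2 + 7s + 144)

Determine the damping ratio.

ζ ≈ 0.2917

Compare the denominator to the standard form s^2 + 2ζωₙs + ωₙ².
ωₙ² = 144, so ωₙ = 12 rad/s.
2ζωₙ = 7, so ζ = 7/(2·12) ≈ 0.2917.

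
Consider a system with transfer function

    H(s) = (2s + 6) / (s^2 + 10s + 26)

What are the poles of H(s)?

s = -5 + j, -5 - j

The poles are the roots of the denominator s^2 + 10s + 26 = 0.
Using the quadratic formula: s = (-10 ± √(-4))/2 = -5 ± 1j.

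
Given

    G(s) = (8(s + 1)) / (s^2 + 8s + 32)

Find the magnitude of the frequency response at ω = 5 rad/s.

|G(j5)| ≈ 1.005

Substitute s = j5: numerator = 8 + j40, denominator = 7 + j40.
|G(j5)| = |8 + j40| / |7 + j40| = 40.792 / 40.608 ≈ 1.005.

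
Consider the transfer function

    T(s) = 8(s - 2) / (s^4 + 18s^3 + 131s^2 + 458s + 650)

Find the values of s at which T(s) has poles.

The poles are the roots of the denominator s^4 + 18s^3 + 131s^2 + 458s + 650 = 0.
No real roots exist; factor into two real quadratics: (s^2 + 10s + 26)(s^2 + 8s + 25) = 0.
Each quadratic gives a conjugate pair via the quadratic formula.

s = -5 ± j, -4 ± 3j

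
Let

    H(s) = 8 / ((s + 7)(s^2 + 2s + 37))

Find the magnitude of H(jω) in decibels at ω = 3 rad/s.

Substitute s = j3: numerator = 8, denominator = 178 + j126.
|H(j3)| = |8| / |178 + j126| = 8 / 218.08 ≈ 0.03668.
In decibels: 20·log₁₀(0.03668) ≈ -28.7 dB.

|H(j3)|_dB ≈ -28.7 dB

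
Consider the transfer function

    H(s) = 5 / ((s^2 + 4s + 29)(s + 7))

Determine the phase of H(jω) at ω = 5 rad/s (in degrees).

At s = j5: numerator = 5, denominator = -72 + j160.
∠H = ∠num − ∠den = 0° − (114.23°) = -114.2°.

∠H(j5) ≈ -114.2°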